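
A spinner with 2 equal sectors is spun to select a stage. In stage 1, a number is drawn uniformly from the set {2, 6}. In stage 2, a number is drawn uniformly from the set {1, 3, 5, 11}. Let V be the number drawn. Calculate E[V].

E[V | stage 1] = (2+6)/2 = 4.
E[V | stage 2] = (1+3+5+11)/4 = 5.
By the law of total expectation,
E[V] = (1/2)·(4) + (1/2)·(5) = 9/2.

9/2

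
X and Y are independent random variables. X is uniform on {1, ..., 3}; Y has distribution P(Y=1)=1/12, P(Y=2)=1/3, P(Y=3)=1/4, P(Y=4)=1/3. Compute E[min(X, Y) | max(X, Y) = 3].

27/14

P(max(X, Y) = 3) = 7/18.
Summing min(X,Y)·P(x,y) over outcomes with max(X, Y) = 3 gives 3/4.
E[min(X, Y) | max(X, Y) = 3] = (3/4) / (7/18) = 27/14.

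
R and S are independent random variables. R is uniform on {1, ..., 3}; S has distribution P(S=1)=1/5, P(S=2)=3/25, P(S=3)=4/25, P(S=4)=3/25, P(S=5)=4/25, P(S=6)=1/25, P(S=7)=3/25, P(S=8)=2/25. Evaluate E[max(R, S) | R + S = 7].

P(R + S = 7) = 8/75.
Summing max(R,S)·P(x,y) over outcomes with R + S = 7 gives 38/75.
E[max(R, S) | R + S = 7] = (38/75) / (8/75) = 19/4.

19/4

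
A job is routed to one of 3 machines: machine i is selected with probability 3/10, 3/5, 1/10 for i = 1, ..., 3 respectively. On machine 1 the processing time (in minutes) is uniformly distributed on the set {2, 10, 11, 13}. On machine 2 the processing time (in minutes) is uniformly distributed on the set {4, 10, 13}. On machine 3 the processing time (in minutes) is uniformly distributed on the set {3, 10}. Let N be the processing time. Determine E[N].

35/4

E[N | machine 1] = (2+10+11+13)/4 = 9.
E[N | machine 2] = (4+10+13)/3 = 9.
E[N | machine 3] = (3+10)/2 = 13/2.
By the law of total expectation,
E[N] = (3/10)·(9) + (3/5)·(9) + (1/10)·(13/2) = 35/4.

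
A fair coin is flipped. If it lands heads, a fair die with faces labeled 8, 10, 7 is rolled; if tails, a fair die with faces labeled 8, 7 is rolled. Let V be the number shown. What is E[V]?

95/12

E[V | heads] = (8+10+7)/3 = 25/3.
E[V | tails] = (8+7)/2 = 15/2.
By the law of total expectation,
E[V] = (1/2)·(25/3) + (1/2)·(15/2) = 95/12.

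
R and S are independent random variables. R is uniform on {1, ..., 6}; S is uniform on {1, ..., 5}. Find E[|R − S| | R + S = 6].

12/5

P(R + S = 6) = 1/6.
Summing |R−S|·P(x,y) over outcomes with R + S = 6 gives 2/5.
E[|R − S| | R + S = 6] = (2/5) / (1/6) = 12/5.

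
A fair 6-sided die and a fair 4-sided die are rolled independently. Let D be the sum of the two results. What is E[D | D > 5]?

P(D > 5) = 7/12.
Σ over the event: 6·1/6 + 7·1/6 + 8·1/8 + 9·1/12 + 10·1/24 = 13/3.
E[D | D > 5] = (13/3) / (7/12) = 52/7.

52/7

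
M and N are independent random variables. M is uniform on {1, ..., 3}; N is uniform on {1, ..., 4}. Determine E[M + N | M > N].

4

Outcomes with M > N: (2,1), (3,1), (3,2), each with probability 1/12.
E[M + N | M > N] = (3 + 4 + 5) / 3 = 4.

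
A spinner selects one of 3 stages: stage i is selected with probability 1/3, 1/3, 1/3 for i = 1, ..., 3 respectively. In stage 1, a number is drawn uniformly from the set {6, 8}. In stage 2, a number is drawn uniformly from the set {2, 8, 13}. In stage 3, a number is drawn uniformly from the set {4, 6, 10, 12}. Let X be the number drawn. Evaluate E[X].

E[X | stage 1] = (6+8)/2 = 7.
E[X | stage 2] = (2+8+13)/3 = 23/3.
E[X | stage 3] = (4+6+10+12)/4 = 8.
By the law of total expectation,
E[X] = (1/3)·(7) + (1/3)·(23/3) + (1/3)·(8) = 68/9.

68/9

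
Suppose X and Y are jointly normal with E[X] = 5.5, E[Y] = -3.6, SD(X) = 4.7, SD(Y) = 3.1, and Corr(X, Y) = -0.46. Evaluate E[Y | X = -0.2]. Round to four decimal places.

-1.8706

The regression of Y on X has slope ρ·σ_Y/σ_X and passes through (μ_X, μ_Y).
E[Y | X=-0.2] = -3.6 + (-0.46)·(3.1/4.7)·(-0.2 − (5.5)) = -3.6 + (-0.3034)·(-5.7) = -1.8706.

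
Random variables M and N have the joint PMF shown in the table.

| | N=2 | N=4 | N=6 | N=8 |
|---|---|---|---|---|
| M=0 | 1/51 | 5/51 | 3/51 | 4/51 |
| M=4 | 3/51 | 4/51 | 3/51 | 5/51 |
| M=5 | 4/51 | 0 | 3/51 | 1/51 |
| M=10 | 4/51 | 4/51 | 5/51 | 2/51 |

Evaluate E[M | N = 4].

P(N = 4) = 13/51.
Summing M·P(M=x,N=y) over the conditioning event gives 56/51.
E[M | N = 4] = (56/51) / (13/51) = 56/13.

56/13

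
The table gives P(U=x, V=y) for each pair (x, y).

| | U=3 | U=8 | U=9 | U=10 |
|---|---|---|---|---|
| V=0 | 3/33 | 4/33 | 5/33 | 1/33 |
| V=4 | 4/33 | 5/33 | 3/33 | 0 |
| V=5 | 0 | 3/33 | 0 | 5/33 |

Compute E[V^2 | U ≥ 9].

P(U ≥ 9) = 14/33.
Σ V^2·P over the event = 0·(5/33) + 16·(3/33) + 0·(1/33) + 25·(5/33) = 173/33.
E[V^2 | U ≥ 9] = (173/33) / (14/33) = 173/14.

173/14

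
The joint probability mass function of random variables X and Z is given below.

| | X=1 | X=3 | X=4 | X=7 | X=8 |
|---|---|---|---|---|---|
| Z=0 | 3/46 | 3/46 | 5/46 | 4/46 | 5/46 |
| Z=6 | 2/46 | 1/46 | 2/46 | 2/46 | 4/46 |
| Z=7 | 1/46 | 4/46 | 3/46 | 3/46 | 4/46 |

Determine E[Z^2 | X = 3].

29

P(X = 3) = 4/23.
Σ Z^2·P over the event = 0·(3/46) + 36·(1/46) + 49·(4/46) = 116/23.
E[Z^2 | X = 3] = (116/23) / (4/23) = 29.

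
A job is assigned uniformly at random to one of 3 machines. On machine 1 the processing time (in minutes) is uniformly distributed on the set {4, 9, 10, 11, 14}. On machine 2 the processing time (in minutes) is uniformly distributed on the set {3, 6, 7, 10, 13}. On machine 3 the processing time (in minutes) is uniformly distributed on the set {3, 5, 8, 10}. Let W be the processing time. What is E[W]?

E[W | machine 1] = (4+9+10+11+14)/5 = 48/5.
E[W | machine 2] = (3+6+7+10+13)/5 = 39/5.
E[W | machine 3] = (3+5+8+10)/4 = 13/2.
E[W] = (1/3)·(48/5) + (1/3)·(39/5) + (1/3)·(13/2) = 239/30.

239/30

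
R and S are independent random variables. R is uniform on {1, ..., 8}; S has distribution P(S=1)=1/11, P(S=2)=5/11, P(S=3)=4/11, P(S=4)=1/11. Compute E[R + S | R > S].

489/61

P(R > S) = 61/88.
Summing (R+S)·P(x,y) over outcomes with R > S gives 489/88.
E[R + S | R > S] = (489/88) / (61/88) = 489/61.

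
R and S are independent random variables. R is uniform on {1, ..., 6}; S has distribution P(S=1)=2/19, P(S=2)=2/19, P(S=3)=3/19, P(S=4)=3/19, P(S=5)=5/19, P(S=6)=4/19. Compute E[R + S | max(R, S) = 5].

277/35

P(max(R, S) = 5) = 35/114.
Summing (R+S)·P(x,y) over outcomes with max(R, S) = 5 gives 277/114.
E[R + S | max(R, S) = 5] = (277/114) / (35/114) = 277/35.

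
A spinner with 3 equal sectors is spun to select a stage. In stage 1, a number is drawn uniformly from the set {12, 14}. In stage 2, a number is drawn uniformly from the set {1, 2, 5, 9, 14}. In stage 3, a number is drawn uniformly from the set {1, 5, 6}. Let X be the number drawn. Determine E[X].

E[X | stage 1] = (12+14)/2 = 13.
E[X | stage 2] = (1+2+5+9+14)/5 = 31/5.
E[X | stage 3] = (1+5+6)/3 = 4.
By the law of total expectation,
E[X] = (1/3)·(13) + (1/3)·(31/5) + (1/3)·(4) = 116/15.

116/15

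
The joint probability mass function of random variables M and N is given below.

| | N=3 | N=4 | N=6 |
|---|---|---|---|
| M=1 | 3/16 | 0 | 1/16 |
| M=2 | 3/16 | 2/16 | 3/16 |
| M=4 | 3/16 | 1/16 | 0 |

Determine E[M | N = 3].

7/3

P(N = 3) = 9/16.
Σ M·P over the event = 1·(3/16) + 2·(3/16) + 4·(3/16) = 21/16.
E[M | N = 3] = (21/16) / (9/16) = 7/3.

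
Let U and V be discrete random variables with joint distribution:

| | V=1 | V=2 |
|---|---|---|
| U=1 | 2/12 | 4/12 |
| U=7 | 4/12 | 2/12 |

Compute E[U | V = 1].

5

P(V = 1) = 1/2.
Summing U·P(U=x,V=y) over the conditioning event gives 5/2.
E[U | V = 1] = (5/2) / (1/2) = 5.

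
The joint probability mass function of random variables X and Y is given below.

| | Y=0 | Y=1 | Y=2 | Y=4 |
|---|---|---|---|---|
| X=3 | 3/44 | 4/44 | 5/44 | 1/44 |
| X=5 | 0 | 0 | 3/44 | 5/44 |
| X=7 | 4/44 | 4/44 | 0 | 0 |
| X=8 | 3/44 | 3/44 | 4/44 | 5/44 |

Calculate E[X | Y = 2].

31/6

P(Y = 2) = 3/11.
Σ X·P over the event = 3·(5/44) + 5·(3/44) + 8·(4/44) = 31/22.
E[X | Y = 2] = (31/22) / (3/11) = 31/6.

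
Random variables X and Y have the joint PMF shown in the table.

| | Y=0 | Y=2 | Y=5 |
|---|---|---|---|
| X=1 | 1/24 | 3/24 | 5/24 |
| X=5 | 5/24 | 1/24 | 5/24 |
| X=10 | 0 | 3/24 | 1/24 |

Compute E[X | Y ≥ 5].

40/11

P(Y ≥ 5) = 11/24.
Σ X·P over the event = 1·(5/24) + 5·(5/24) + 10·(1/24) = 5/3.
E[X | Y ≥ 5] = (5/3) / (11/24) = 40/11.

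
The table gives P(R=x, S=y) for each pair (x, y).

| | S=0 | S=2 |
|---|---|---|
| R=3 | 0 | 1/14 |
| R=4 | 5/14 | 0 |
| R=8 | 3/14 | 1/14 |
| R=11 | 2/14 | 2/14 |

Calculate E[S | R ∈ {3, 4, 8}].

P(R ∈ {3, 4, 8}) = 5/7.
Summing S·P(R=x,S=y) over the conditioning event gives 2/7.
E[S | R ∈ {3, 4, 8}] = (2/7) / (5/7) = 2/5.

2/5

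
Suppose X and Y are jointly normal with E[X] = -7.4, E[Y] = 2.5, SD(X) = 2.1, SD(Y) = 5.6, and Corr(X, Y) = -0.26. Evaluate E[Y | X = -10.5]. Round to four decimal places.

4.6493

E[Y | X=x] = μ_Y + ρ(σ_Y/σ_X)(x − μ_X) for jointly normal variables.
E[Y | X=-10.5] = 2.5 + (-0.26)·(5.6/2.1)·(-10.5 − (-7.4)) = 2.5 + (-0.69333)·(-3.1) = 4.6493.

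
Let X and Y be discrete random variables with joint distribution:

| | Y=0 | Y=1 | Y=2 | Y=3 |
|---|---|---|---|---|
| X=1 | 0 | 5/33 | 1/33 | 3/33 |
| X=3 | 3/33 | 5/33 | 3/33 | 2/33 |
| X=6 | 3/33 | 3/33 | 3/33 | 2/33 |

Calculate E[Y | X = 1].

P(X = 1) = 3/11.
Σ Y·P over the event = 1·(5/33) + 2·(1/33) + 3·(3/33) = 16/33.
E[Y | X = 1] = (16/33) / (3/11) = 16/9.

16/9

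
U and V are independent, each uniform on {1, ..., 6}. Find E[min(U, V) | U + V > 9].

29/6

P(U + V > 9) = 1/6.
Summing min(U,V)·P(x,y) over outcomes with U + V > 9 gives 29/36.
E[min(U, V) | U + V > 9] = (29/36) / (1/6) = 29/6.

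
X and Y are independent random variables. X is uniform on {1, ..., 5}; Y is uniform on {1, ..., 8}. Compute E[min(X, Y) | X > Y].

Outcomes with X > Y: (2,1), (3,1), (3,2), (4,1), (4,2), (4,3), (5,1), (5,2), (5,3), (5,4), each with probability 1/40.
E[min(X, Y) | X > Y] = (1 + 1 + 2 + 1 + 2 + 3 + 1 + 2 + 3 + 4) / 10 = 2.

2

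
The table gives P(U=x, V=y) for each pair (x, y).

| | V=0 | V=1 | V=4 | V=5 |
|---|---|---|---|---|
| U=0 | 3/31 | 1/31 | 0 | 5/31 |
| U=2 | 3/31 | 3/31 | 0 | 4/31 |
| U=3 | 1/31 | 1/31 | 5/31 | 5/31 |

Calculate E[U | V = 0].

9/7

P(V = 0) = 7/31.
Σ U·P over the event = 0·(3/31) + 2·(3/31) + 3·(1/31) = 9/31.
E[U | V = 0] = (9/31) / (7/31) = 9/7.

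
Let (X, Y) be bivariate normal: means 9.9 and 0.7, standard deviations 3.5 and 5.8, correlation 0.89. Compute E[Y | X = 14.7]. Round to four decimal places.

For a bivariate normal, E[Y | X=x] = μ_Y + ρ·(σ_Y/σ_X)·(x − μ_X).
E[Y | X=14.7] = 0.7 + (0.89)·(5.8/3.5)·(14.7 − (9.9)) = 0.7 + (1.47486)·(4.8) = 7.7793.

7.7793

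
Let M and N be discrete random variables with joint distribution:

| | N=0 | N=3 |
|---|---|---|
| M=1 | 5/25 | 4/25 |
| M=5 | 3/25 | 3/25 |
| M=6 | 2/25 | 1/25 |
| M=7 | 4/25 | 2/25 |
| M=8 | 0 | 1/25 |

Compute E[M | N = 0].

P(N = 0) = 14/25.
Σ M·P over the event = 1·(5/25) + 5·(3/25) + 6·(2/25) + 7·(4/25) = 12/5.
E[M | N = 0] = (12/5) / (14/25) = 30/7.

30/7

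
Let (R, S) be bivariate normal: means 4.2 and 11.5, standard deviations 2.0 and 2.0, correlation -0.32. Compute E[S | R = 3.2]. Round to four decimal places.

The regression of S on R has slope ρ·σ_S/σ_R and passes through (μ_R, μ_S).
E[S | R=3.2] = 11.5 + (-0.32)·(2.0/2.0)·(3.2 − (4.2)) = 11.5 + (-0.32)·(-1) = 11.8200.

11.8200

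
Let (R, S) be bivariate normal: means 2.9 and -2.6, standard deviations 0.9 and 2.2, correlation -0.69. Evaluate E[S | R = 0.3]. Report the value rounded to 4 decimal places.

1.7853

E[S | R=x] = μ_S + ρ(σ_S/σ_R)(x − μ_R) for jointly normal variables.
E[S | R=0.3] = -2.6 + (-0.69)·(2.2/0.9)·(0.3 − (2.9)) = -2.6 + (-1.68667)·(-2.6) = 1.7853.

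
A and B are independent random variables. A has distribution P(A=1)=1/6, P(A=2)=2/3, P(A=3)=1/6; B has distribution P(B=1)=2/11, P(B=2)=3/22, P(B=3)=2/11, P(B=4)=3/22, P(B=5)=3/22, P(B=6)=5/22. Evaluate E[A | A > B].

P(A > B) = 23/132.
Summing A·P(x,y) over outcomes with A > B gives 53/132.
E[A | A > B] = (53/132) / (23/132) = 53/23.

53/23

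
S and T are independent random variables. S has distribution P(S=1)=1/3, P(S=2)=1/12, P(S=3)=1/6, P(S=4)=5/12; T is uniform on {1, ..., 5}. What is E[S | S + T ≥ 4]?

50/17

P(S + T ≥ 4) = 17/20.
Summing S·P(x,y) over outcomes with S + T ≥ 4 gives 5/2.
E[S | S + T ≥ 4] = (5/2) / (17/20) = 50/17.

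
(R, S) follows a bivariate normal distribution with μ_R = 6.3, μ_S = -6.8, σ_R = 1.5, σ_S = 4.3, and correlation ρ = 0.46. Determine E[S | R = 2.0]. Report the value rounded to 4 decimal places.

-12.4703

E[S | R=x] = μ_S + ρ(σ_S/σ_R)(x − μ_R) for jointly normal variables.
E[S | R=2.0] = -6.8 + (0.46)·(4.3/1.5)·(2.0 − (6.3)) = -6.8 + (1.31867)·(-4.3) = -12.4703.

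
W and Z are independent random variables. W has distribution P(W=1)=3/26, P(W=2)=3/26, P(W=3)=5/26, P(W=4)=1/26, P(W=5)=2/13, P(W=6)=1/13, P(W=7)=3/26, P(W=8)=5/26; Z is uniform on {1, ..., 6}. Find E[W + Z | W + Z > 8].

P(W + Z > 8) = 6/13.
Summing (W+Z)·P(x,y) over outcomes with W + Z > 8 gives 389/78.
E[W + Z | W + Z > 8] = (389/78) / (6/13) = 389/36.

389/36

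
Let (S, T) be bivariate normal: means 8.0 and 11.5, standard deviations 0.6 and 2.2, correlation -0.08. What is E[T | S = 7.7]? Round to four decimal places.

11.5880

The regression of T on S has slope ρ·σ_T/σ_S and passes through (μ_S, μ_T).
E[T | S=7.7] = 11.5 + (-0.08)·(2.2/0.6)·(7.7 − (8.0)) = 11.5 + (-0.29333)·(-0.3) = 11.5880.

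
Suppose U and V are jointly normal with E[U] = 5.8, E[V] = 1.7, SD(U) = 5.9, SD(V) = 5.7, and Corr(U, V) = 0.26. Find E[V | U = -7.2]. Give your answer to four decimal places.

-1.5654

E[V | U=x] = μ_V + ρ(σ_V/σ_U)(x − μ_U) for jointly normal variables.
E[V | U=-7.2] = 1.7 + (0.26)·(5.7/5.9)·(-7.2 − (5.8)) = 1.7 + (0.251186)·(-13) = -1.5654.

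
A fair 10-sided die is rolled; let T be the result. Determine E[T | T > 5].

Given T > 5, T is equally likely to be any of {6, 7, 8, 9, 10}.
E[T | T > 5] = (6 + 7 + 8 + 9 + 10) / 5 = 8.

8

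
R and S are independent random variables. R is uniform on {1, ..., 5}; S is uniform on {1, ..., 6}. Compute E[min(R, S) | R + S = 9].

11/3

Outcomes with R + S = 9: (3,6), (4,5), (5,4), each with probability 1/30.
E[min(R, S) | R + S = 9] = (3 + 4 + 4) / 3 = 11/3.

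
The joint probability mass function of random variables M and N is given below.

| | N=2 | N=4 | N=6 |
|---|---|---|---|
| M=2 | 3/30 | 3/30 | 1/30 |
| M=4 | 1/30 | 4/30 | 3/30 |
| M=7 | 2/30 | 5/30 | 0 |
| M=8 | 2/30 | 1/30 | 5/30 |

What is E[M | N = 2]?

5

P(N = 2) = 4/15.
Σ M·P over the event = 2·(3/30) + 4·(1/30) + 7·(2/30) + 8·(2/30) = 4/3.
E[M | N = 2] = (4/3) / (4/15) = 5.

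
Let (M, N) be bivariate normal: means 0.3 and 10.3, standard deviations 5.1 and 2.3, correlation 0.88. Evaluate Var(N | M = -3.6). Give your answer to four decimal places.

Var(N | M=x) = (1 − ρ²)·σ_N².
Var(N | M=-3.6) = (2.3)²·(1 − (0.88)²) = 5.29·0.2256 = 1.1934.

1.1934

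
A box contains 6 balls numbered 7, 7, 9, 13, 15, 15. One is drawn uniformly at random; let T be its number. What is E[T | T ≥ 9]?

P(T ≥ 9) = 2/3.
Σ over the event: 9·1/6 + 13·1/6 + 15·1/3 = 26/3.
E[T | T ≥ 9] = (26/3) / (2/3) = 13.

13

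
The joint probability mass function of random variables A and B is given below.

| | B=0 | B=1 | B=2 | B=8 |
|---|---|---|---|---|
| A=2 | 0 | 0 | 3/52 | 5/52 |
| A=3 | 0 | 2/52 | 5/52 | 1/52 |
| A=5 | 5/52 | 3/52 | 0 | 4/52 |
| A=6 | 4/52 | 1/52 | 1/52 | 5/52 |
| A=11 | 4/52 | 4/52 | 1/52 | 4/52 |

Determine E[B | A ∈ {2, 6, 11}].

P(A ∈ {2, 6, 11}) = 8/13.
Summing B·P(A=x,B=y) over the conditioning event gives 127/52.
E[B | A ∈ {2, 6, 11}] = (127/52) / (8/13) = 127/32.

127/32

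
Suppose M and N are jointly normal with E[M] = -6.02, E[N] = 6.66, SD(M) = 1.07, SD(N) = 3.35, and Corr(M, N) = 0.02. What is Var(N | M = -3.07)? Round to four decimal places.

The conditional variance in a bivariate normal is σ_N²(1 − ρ²), independent of x.
Var(N | M=-3.07) = (3.35)²·(1 − (0.02)²) = 11.2225·0.9996 = 11.2180.

11.2180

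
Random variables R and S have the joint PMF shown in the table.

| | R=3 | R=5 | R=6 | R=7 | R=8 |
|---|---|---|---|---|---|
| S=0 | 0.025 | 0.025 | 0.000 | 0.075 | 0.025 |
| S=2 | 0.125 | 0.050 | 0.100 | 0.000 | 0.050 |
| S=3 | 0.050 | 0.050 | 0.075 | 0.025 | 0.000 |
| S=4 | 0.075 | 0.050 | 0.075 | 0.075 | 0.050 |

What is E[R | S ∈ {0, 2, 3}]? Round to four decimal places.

5.2963

P(S ∈ {0, 2, 3}) = 0.675.
Summing R·P(R=x,S=y) over the conditioning event gives 3.575.
E[R | S ∈ {0, 2, 3}] = (3.575) / (0.675) = 5.2963.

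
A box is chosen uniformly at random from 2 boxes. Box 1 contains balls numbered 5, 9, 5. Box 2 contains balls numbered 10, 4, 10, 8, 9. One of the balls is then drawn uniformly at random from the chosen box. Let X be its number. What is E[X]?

109/15

E[X | box 1] = (5+9+5)/3 = 19/3.
E[X | box 2] = (10+4+10+8+9)/5 = 41/5.
E[X] = (1/2)·(19/3) + (1/2)·(41/5) = 109/15.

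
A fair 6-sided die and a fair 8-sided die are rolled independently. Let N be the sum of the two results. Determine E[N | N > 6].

314/33

P(N > 6) = 11/16.
Σ over the event: 7·1/8 + 8·1/8 + 9·1/8 + 10·5/48 + 11·1/12 + 12·1/16 + 13·1/24 + 14·1/48 = 157/24.
E[N | N > 6] = (157/24) / (11/16) = 314/33.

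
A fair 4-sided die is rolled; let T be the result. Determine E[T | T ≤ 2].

Given T ≤ 2, T is equally likely to be any of {1, 2}.
E[T | T ≤ 2] = (1 + 2) / 2 = 3/2.

3/2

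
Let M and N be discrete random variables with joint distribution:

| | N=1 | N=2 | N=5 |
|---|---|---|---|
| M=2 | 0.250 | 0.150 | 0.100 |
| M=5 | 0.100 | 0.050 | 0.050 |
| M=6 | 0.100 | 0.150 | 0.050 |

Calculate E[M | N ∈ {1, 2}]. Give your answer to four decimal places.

P(N ∈ {1, 2}) = 0.800.
Σ M·P over the event = 2·(0.250) + 2·(0.150) + 5·(0.100) + 5·(0.050) + 6·(0.100) + 6·(0.150) = 3.050.
E[M | N ∈ {1, 2}] = (3.050) / (0.800) = 3.8125.

3.8125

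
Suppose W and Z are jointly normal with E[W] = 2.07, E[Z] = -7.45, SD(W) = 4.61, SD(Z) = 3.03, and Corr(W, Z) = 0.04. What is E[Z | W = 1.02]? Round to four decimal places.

-7.4776

For a bivariate normal, E[Z | W=x] = μ_Z + ρ·(σ_Z/σ_W)·(x − μ_W).
E[Z | W=1.02] = -7.45 + (0.04)·(3.03/4.61)·(1.02 − (2.07)) = -7.45 + (0.026291)·(-1.05) = -7.4776.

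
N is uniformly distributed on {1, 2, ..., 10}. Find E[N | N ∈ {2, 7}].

9/2

P(N ∈ {2, 7}) = 1/5.
Σ over the event: 2·1/10 + 7·1/10 = 9/10.
E[N | N ∈ {2, 7}] = (9/10) / (1/5) = 9/2.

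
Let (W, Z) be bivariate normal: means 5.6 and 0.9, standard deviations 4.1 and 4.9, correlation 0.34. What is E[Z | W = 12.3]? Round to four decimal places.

E[Z | W=x] = μ_Z + ρ(σ_Z/σ_W)(x − μ_W) for jointly normal variables.
E[Z | W=12.3] = 0.9 + (0.34)·(4.9/4.1)·(12.3 − (5.6)) = 0.9 + (0.40634)·(6.7) = 3.6225.

3.6225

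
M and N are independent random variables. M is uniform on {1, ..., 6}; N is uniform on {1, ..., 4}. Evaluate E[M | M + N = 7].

9/2

Outcomes with M + N = 7: (3,4), (4,3), (5,2), (6,1), each with probability 1/24.
E[M | M + N = 7] = (3 + 4 + 5 + 6) / 4 = 9/2.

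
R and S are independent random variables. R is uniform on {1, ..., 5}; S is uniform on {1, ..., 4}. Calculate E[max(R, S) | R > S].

4

Outcomes with R > S: (2,1), (3,1), (3,2), (4,1), (4,2), (4,3), (5,1), (5,2), (5,3), (5,4), each with probability 1/20.
E[max(R, S) | R > S] = (2 + 3 + 3 + 4 + 4 + 4 + 5 + 5 + 5 + 5) / 10 = 4.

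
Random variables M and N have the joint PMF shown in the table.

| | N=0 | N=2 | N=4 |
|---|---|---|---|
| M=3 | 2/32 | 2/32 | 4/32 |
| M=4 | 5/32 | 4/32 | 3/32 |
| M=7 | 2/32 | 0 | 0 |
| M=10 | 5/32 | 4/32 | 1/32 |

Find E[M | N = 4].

P(N = 4) = 1/4.
Σ M·P over the event = 3·(4/32) + 4·(3/32) + 10·(1/32) = 17/16.
E[M | N = 4] = (17/16) / (1/4) = 17/4.

17/4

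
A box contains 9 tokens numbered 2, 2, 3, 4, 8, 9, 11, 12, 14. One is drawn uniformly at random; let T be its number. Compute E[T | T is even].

P(T is even) = 2/3.
Σ over the event: 2·2/9 + 4·1/9 + 8·1/9 + 12·1/9 + 14·1/9 = 14/3.
E[T | T is even] = (14/3) / (2/3) = 7.

7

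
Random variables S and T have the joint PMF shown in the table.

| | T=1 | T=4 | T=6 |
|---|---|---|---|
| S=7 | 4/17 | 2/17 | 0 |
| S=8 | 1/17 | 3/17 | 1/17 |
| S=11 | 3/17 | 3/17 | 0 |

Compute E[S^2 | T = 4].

P(T = 4) = 8/17.
Summing S^2·P(S=x,T=y) over the conditioning event gives 653/17.
E[S^2 | T = 4] = (653/17) / (8/17) = 653/8.

653/8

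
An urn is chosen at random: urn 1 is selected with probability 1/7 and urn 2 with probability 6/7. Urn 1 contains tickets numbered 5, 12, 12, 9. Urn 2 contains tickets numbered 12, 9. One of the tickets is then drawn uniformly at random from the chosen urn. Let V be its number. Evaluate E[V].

145/14

E[V | urn 1] = (5+12+12+9)/4 = 19/2.
E[V | urn 2] = (12+9)/2 = 21/2.
By the law of total expectation,
E[V] = (1/7)·(19/2) + (6/7)·(21/2) = 145/14.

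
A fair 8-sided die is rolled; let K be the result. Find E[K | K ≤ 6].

7/2

Given K ≤ 6, K is equally likely to be any of {1, 2, 3, 4, 5, 6}.
E[K | K ≤ 6] = (1 + 2 + 3 + 4 + 5 + 6) / 6 = 7/2.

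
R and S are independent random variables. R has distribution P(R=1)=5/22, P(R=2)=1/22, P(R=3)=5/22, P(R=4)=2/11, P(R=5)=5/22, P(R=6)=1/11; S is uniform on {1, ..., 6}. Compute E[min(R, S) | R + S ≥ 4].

29/11

P(R + S ≥ 4) = 11/12.
Summing min(R,S)·P(x,y) over outcomes with R + S ≥ 4 gives 29/12.
E[min(R, S) | R + S ≥ 4] = (29/12) / (11/12) = 29/11.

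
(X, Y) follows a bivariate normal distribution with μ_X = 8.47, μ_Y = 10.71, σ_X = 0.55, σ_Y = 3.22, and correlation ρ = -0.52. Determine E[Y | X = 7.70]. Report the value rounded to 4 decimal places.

For a bivariate normal, E[Y | X=x] = μ_Y + ρ·(σ_Y/σ_X)·(x − μ_X).
E[Y | X=7.70] = 10.71 + (-0.52)·(3.22/0.55)·(7.70 − (8.47)) = 10.71 + (-3.0444)·(-0.77) = 13.0542.

13.0542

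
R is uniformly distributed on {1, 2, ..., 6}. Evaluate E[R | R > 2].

Given R > 2, R is equally likely to be any of {3, 4, 5, 6}.
E[R | R > 2] = (3 + 4 + 5 + 6) / 4 = 9/2.

9/2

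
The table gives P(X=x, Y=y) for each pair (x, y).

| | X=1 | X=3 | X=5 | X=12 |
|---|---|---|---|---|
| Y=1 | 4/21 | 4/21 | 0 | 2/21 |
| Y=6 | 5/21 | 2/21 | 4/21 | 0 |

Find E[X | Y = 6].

31/11

P(Y = 6) = 11/21.
Σ X·P over the event = 1·(5/21) + 3·(2/21) + 5·(4/21) = 31/21.
E[X | Y = 6] = (31/21) / (11/21) = 31/11.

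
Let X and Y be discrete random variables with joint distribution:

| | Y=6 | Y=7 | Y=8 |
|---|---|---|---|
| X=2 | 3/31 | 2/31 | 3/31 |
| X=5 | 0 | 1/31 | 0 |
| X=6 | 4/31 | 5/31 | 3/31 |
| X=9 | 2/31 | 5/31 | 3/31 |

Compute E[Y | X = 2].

7

P(X = 2) = 8/31.
Σ Y·P over the event = 6·(3/31) + 7·(2/31) + 8·(3/31) = 56/31.
E[Y | X = 2] = (56/31) / (8/31) = 7.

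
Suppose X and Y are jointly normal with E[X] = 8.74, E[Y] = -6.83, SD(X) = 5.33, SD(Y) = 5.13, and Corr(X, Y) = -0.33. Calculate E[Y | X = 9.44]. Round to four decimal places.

-7.0523

The regression of Y on X has slope ρ·σ_Y/σ_X and passes through (μ_X, μ_Y).
E[Y | X=9.44] = -6.83 + (-0.33)·(5.13/5.33)·(9.44 − (8.74)) = -6.83 + (-0.31762)·(0.7) = -7.0523.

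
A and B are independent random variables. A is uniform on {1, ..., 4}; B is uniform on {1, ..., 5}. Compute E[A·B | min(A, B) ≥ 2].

21/2

P(min(A, B) ≥ 2) = 3/5.
Summing AB·P(x,y) over outcomes with min(A, B) ≥ 2 gives 63/10.
E[A·B | min(A, B) ≥ 2] = (63/10) / (3/5) = 21/2.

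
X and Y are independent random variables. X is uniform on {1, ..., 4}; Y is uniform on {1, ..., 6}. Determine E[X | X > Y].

Outcomes with X > Y: (2,1), (3,1), (3,2), (4,1), (4,2), (4,3), each with probability 1/24.
E[X | X > Y] = (2 + 3 + 3 + 4 + 4 + 4) / 6 = 10/3.

10/3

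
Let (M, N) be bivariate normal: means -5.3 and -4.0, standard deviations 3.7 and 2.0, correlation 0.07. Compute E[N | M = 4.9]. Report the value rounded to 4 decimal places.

-3.6141

The regression of N on M has slope ρ·σ_N/σ_M and passes through (μ_M, μ_N).
E[N | M=4.9] = -4.0 + (0.07)·(2.0/3.7)·(4.9 − (-5.3)) = -4.0 + (0.037838)·(10.2) = -3.6141.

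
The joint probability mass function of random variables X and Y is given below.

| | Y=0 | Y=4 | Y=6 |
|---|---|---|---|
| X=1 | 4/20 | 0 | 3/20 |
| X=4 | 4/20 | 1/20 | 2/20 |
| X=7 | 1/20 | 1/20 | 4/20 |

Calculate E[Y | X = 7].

P(X = 7) = 3/10.
Summing Y·P(X=x,Y=y) over the conditioning event gives 7/5.
E[Y | X = 7] = (7/5) / (3/10) = 14/3.

14/3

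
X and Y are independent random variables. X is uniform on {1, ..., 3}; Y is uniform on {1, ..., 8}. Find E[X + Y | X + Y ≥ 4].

148/21

P(X + Y ≥ 4) = 7/8.
Summing (X+Y)·P(x,y) over outcomes with X + Y ≥ 4 gives 37/6.
E[X + Y | X + Y ≥ 4] = (37/6) / (7/8) = 148/21.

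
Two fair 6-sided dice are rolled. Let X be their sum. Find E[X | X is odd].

7

P(X is odd) = 1/2.
Σ over the event: 3·1/18 + 5·1/9 + 7·1/6 + 9·1/9 + 11·1/18 = 7/2.
E[X | X is odd] = (7/2) / (1/2) = 7.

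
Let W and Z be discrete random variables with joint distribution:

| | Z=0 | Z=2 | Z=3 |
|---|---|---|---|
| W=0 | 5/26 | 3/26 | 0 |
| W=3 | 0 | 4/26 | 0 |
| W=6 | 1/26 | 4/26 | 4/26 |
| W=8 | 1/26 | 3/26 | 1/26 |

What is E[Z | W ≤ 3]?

P(W ≤ 3) = 6/13.
Summing Z·P(W=x,Z=y) over the conditioning event gives 7/13.
E[Z | W ≤ 3] = (7/13) / (6/13) = 7/6.

7/6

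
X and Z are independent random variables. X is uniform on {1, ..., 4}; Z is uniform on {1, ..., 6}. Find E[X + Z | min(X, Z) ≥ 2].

7

P(min(X, Z) ≥ 2) = 5/8.
Summing (X+Z)·P(x,y) over outcomes with min(X, Z) ≥ 2 gives 35/8.
E[X + Z | min(X, Z) ≥ 2] = (35/8) / (5/8) = 7.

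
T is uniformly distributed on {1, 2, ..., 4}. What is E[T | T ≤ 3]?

Given T ≤ 3, T is equally likely to be any of {1, 2, 3}.
E[T | T ≤ 3] = (1 + 2 + 3) / 3 = 2.

2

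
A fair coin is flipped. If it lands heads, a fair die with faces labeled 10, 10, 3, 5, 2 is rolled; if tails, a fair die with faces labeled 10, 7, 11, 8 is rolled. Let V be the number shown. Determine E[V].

15/2

E[V | heads] = (10+10+3+5+2)/5 = 6.
E[V | tails] = (10+7+11+8)/4 = 9.
E[V] = (1/2)·(6) + (1/2)·(9) = 15/2.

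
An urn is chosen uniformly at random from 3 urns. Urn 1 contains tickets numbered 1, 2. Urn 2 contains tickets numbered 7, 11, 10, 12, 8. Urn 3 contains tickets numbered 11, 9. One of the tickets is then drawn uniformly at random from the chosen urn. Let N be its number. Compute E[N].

E[N | urn 1] = (1+2)/2 = 3/2.
E[N | urn 2] = (7+11+10+12+8)/5 = 48/5.
E[N | urn 3] = (11+9)/2 = 10.
E[N] = (1/3)·(3/2) + (1/3)·(48/5) + (1/3)·(10) = 211/30.

211/30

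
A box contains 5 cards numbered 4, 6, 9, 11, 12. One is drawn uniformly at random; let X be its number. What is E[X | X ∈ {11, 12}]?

23/2

P(X ∈ {11, 12}) = 2/5.
Σ over the event: 11·1/5 + 12·1/5 = 23/5.
E[X | X ∈ {11, 12}] = (23/5) / (2/5) = 23/2.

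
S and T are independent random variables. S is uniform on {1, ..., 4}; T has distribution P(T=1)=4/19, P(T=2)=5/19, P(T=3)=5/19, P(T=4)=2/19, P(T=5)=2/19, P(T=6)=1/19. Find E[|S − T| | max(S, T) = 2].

P(max(S, T) = 2) = 7/38.
Summing |S−T|·P(x,y) over outcomes with max(S, T) = 2 gives 9/76.
E[|S − T| | max(S, T) = 2] = (9/76) / (7/38) = 9/14.

9/14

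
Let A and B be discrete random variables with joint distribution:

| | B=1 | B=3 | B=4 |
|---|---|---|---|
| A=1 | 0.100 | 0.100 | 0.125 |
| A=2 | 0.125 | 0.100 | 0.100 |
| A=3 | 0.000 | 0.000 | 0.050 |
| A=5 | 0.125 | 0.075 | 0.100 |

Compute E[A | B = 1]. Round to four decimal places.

P(B = 1) = 0.350.
Summing A·P(A=x,B=y) over the conditioning event gives 0.975.
E[A | B = 1] = (0.975) / (0.350) = 2.7857.

2.7857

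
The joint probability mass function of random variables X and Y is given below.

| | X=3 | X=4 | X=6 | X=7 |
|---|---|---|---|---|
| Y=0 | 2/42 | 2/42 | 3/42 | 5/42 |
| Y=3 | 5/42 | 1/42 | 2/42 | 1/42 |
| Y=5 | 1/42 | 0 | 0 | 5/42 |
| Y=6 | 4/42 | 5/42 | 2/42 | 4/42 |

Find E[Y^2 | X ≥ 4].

P(X ≥ 4) = 5/7.
Summing Y^2·P(X=x,Y=y) over the conditioning event gives 557/42.
E[Y^2 | X ≥ 4] = (557/42) / (5/7) = 557/30.

557/30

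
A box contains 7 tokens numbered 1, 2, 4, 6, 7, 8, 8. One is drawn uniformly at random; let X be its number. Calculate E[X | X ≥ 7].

23/3

P(X ≥ 7) = 3/7.
Σ over the event: 7·1/7 + 8·2/7 = 23/7.
E[X | X ≥ 7] = (23/7) / (3/7) = 23/3.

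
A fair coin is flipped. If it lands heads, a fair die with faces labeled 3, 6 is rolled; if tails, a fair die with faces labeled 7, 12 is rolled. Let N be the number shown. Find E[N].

E[N | heads] = (3+6)/2 = 9/2.
E[N | tails] = (7+12)/2 = 19/2.
E[N] = (1/2)·(9/2) + (1/2)·(19/2) = 7.

7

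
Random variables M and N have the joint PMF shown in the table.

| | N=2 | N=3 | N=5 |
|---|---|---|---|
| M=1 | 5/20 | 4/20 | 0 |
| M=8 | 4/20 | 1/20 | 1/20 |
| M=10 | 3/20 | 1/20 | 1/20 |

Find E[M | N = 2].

P(N = 2) = 3/5.
Σ M·P over the event = 1·(5/20) + 8·(4/20) + 10·(3/20) = 67/20.
E[M | N = 2] = (67/20) / (3/5) = 67/12.

67/12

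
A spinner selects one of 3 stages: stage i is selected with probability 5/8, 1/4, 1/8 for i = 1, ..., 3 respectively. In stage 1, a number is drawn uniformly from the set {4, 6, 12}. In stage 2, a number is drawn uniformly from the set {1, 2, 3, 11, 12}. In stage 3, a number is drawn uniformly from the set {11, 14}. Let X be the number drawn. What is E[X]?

E[X | stage 1] = (4+6+12)/3 = 22/3.
E[X | stage 2] = (1+2+3+11+12)/5 = 29/5.
E[X | stage 3] = (11+14)/2 = 25/2.
E[X] = (5/8)·(22/3) + (1/4)·(29/5) + (1/8)·(25/2) = 1823/240.

1823/240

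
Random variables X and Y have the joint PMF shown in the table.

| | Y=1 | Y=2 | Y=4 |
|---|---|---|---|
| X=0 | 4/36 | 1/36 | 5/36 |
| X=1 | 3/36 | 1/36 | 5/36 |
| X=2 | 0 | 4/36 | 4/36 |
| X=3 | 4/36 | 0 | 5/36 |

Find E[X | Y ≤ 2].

P(Y ≤ 2) = 17/36.
Σ X·P over the event = 0·(4/36) + 0·(1/36) + 1·(3/36) + 1·(1/36) + 2·(4/36) + 3·(4/36) = 2/3.
E[X | Y ≤ 2] = (2/3) / (17/36) = 24/17.

24/17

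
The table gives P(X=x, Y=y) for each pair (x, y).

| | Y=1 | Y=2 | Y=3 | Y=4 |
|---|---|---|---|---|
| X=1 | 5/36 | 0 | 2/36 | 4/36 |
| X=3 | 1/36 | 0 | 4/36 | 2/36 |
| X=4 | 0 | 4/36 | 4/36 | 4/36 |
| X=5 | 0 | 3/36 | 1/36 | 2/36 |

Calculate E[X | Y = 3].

P(Y = 3) = 11/36.
Σ X·P over the event = 1·(2/36) + 3·(4/36) + 4·(4/36) + 5·(1/36) = 35/36.
E[X | Y = 3] = (35/36) / (11/36) = 35/11.

35/11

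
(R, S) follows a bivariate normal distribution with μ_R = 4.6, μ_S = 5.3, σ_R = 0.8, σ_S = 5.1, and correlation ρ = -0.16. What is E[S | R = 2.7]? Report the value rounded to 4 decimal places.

7.2380

E[S | R=x] = μ_S + ρ(σ_S/σ_R)(x − μ_R) for jointly normal variables.
E[S | R=2.7] = 5.3 + (-0.16)·(5.1/0.8)·(2.7 − (4.6)) = 5.3 + (-1.02)·(-1.9) = 7.2380.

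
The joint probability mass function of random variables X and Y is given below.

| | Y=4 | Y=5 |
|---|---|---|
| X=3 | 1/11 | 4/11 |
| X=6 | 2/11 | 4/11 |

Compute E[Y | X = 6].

P(X = 6) = 6/11.
Σ Y·P over the event = 4·(2/11) + 5·(4/11) = 28/11.
E[Y | X = 6] = (28/11) / (6/11) = 14/3.

14/3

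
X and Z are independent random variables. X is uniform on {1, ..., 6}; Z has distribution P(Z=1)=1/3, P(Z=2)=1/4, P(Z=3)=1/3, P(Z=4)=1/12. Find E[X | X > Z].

P(X > Z) = 23/36.
Summing X·P(x,y) over outcomes with X > Z gives 205/72.
E[X | X > Z] = (205/72) / (23/36) = 205/46.

205/46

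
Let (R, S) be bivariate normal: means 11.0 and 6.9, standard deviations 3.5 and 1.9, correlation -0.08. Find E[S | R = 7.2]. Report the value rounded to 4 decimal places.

For a bivariate normal, E[S | R=x] = μ_S + ρ·(σ_S/σ_R)·(x − μ_R).
E[S | R=7.2] = 6.9 + (-0.08)·(1.9/3.5)·(7.2 − (11.0)) = 6.9 + (-0.043429)·(-3.8) = 7.0650.

7.0650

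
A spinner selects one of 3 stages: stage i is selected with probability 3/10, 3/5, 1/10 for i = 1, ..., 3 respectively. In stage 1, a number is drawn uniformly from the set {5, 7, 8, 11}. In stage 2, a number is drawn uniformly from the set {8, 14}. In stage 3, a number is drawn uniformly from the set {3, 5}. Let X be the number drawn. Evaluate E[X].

E[X | stage 1] = (5+7+8+11)/4 = 31/4.
E[X | stage 2] = (8+14)/2 = 11.
E[X | stage 3] = (3+5)/2 = 4.
E[X] = (3/10)·(31/4) + (3/5)·(11) + (1/10)·(4) = 373/40.

373/40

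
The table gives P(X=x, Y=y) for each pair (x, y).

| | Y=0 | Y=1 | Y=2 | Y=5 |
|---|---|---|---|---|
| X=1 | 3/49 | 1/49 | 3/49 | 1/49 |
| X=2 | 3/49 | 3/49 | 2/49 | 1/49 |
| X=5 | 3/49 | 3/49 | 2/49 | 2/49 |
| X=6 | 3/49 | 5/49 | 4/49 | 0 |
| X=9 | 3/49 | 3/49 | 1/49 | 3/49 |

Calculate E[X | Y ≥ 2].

90/19

P(Y ≥ 2) = 19/49.
Summing X·P(X=x,Y=y) over the conditioning event gives 90/49.
E[X | Y ≥ 2] = (90/49) / (19/49) = 90/19.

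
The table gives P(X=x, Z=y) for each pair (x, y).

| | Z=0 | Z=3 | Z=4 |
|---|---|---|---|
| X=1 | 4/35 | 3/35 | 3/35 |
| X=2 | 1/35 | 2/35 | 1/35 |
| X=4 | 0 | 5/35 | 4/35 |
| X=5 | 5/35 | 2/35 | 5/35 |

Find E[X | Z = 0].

31/10

P(Z = 0) = 2/7.
Σ X·P over the event = 1·(4/35) + 2·(1/35) + 5·(5/35) = 31/35.
E[X | Z = 0] = (31/35) / (2/7) = 31/10.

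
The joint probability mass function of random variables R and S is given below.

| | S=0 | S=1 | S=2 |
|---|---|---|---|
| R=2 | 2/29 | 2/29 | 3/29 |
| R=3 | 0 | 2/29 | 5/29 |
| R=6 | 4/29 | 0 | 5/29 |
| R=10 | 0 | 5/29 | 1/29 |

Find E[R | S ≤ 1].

P(S ≤ 1) = 15/29.
Σ R·P over the event = 2·(2/29) + 2·(2/29) + 3·(2/29) + 6·(4/29) + 10·(5/29) = 88/29.
E[R | S ≤ 1] = (88/29) / (15/29) = 88/15.

88/15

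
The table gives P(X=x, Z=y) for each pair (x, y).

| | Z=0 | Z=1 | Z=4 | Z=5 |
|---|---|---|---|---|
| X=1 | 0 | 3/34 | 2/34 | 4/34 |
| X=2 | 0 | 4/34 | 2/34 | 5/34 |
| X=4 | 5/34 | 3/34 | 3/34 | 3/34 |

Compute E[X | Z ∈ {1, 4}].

P(Z ∈ {1, 4}) = 1/2.
Σ X·P over the event = 1·(3/34) + 1·(2/34) + 2·(4/34) + 2·(2/34) + 4·(3/34) + 4·(3/34) = 41/34.
E[X | Z ∈ {1, 4}] = (41/34) / (1/2) = 41/17.

41/17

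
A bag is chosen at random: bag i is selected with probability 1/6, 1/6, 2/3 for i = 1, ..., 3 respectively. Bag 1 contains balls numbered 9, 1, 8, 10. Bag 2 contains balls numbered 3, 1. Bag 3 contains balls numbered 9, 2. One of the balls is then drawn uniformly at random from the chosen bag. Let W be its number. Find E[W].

E[W | bag 1] = (9+1+8+10)/4 = 7.
E[W | bag 2] = (3+1)/2 = 2.
E[W | bag 3] = (9+2)/2 = 11/2.
E[W] = (1/6)·(7) + (1/6)·(2) + (2/3)·(11/2) = 31/6.

31/6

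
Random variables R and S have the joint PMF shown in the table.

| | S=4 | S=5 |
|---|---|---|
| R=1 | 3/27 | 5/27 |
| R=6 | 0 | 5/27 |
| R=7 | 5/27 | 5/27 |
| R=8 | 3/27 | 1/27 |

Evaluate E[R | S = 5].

39/8

P(S = 5) = 16/27.
Summing R·P(R=x,S=y) over the conditioning event gives 26/9.
E[R | S = 5] = (26/9) / (16/27) = 39/8.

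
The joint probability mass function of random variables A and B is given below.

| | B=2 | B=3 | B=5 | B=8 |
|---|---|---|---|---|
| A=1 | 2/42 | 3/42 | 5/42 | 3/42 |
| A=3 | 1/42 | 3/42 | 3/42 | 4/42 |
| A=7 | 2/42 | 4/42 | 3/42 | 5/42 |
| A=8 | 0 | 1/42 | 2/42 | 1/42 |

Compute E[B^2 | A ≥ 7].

P(A ≥ 7) = 3/7.
Σ B^2·P over the event = 4·(2/42) + 9·(4/42) + 25·(3/42) + 64·(5/42) + 9·(1/42) + 25·(2/42) + 64·(1/42) = 281/21.
E[B^2 | A ≥ 7] = (281/21) / (3/7) = 281/9.

281/9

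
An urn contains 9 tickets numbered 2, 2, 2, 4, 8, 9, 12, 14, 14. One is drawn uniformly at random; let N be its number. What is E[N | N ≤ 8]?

18/5

P(N ≤ 8) = 5/9.
Σ over the event: 2·1/3 + 4·1/9 + 8·1/9 = 2.
E[N | N ≤ 8] = (2) / (5/9) = 18/5.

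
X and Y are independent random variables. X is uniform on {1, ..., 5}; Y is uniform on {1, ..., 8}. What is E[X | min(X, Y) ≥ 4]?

9/2

P(min(X, Y) ≥ 4) = 1/4.
Summing X·P(x,y) over outcomes with min(X, Y) ≥ 4 gives 9/8.
E[X | min(X, Y) ≥ 4] = (9/8) / (1/4) = 9/2.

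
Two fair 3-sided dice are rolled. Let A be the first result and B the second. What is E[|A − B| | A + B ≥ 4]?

1

Outcomes with A + B ≥ 4: (1,3), (2,2), (2,3), (3,1), (3,2), (3,3), each with probability 1/9.
E[|A − B| | A + B ≥ 4] = (2 + 0 + 1 + 2 + 1 + 0) / 6 = 1.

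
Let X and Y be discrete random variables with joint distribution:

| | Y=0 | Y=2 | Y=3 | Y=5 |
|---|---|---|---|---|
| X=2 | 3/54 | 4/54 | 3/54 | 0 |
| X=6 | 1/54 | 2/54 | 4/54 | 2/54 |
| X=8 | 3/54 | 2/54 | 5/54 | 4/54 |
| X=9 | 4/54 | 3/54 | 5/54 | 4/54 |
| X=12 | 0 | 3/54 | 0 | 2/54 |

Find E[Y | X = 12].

P(X = 12) = 5/54.
Σ Y·P over the event = 2·(3/54) + 5·(2/54) = 8/27.
E[Y | X = 12] = (8/27) / (5/54) = 16/5.

16/5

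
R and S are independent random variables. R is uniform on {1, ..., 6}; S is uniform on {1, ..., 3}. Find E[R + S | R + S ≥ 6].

64/9

Outcomes with R + S ≥ 6: (3,3), (4,2), (4,3), (5,1), (5,2), (5,3), (6,1), (6,2), (6,3), each with probability 1/18.
E[R + S | R + S ≥ 6] = (6 + 6 + 7 + 6 + 7 + 8 + 7 + 8 + 9) / 9 = 64/9.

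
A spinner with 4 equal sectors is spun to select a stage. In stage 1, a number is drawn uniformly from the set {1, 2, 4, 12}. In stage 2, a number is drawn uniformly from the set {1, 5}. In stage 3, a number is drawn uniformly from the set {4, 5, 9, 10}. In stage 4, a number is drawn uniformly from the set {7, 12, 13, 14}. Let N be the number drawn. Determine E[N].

E[N | stage 1] = (1+2+4+12)/4 = 19/4.
E[N | stage 2] = (1+5)/2 = 3.
E[N | stage 3] = (4+5+9+10)/4 = 7.
E[N | stage 4] = (7+12+13+14)/4 = 23/2.
By the law of total expectation,
E[N] = (1/4)·(19/4) + (1/4)·(3) + (1/4)·(7) + (1/4)·(23/2) = 105/16.

105/16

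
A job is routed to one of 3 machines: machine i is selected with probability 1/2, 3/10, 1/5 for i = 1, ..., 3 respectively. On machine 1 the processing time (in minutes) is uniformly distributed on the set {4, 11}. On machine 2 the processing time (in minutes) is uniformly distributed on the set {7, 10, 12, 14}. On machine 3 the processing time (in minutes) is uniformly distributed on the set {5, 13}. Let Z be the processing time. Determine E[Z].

E[Z | machine 1] = (4+11)/2 = 15/2.
E[Z | machine 2] = (7+10+12+14)/4 = 43/4.
E[Z | machine 3] = (5+13)/2 = 9.
By the law of total expectation,
E[Z] = (1/2)·(15/2) + (3/10)·(43/4) + (1/5)·(9) = 351/40.

351/40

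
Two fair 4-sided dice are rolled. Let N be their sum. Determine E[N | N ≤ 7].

24/5

P(N ≤ 7) = 15/16.
Σ over the event: 2·1/16 + 3·1/8 + 4·3/16 + 5·1/4 + 6·3/16 + 7·1/8 = 9/2.
E[N | N ≤ 7] = (9/2) / (15/16) = 24/5.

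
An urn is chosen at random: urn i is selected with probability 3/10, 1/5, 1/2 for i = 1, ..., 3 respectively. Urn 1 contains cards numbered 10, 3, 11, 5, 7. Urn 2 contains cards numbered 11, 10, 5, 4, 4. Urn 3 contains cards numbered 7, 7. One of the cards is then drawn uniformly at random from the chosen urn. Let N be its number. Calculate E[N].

E[N | urn 1] = (10+3+11+5+7)/5 = 36/5.
E[N | urn 2] = (11+10+5+4+4)/5 = 34/5.
E[N | urn 3] = (7+7)/2 = 7.
By the law of total expectation,
E[N] = (3/10)·(36/5) + (1/5)·(34/5) + (1/2)·(7) = 351/50.

351/50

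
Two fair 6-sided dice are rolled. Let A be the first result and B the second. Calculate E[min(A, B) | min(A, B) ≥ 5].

21/4

Outcomes with min(A, B) ≥ 5: (5,5), (5,6), (6,5), (6,6), each with probability 1/36.
E[min(A, B) | min(A, B) ≥ 5] = (5 + 5 + 5 + 6) / 4 = 21/4.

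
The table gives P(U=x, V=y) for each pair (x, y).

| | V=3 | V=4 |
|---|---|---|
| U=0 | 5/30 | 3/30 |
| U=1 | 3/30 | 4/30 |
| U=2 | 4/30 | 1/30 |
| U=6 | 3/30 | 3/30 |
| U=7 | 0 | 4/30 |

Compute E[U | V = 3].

P(V = 3) = 1/2.
Summing U·P(U=x,V=y) over the conditioning event gives 29/30.
E[U | V = 3] = (29/30) / (1/2) = 29/15.

29/15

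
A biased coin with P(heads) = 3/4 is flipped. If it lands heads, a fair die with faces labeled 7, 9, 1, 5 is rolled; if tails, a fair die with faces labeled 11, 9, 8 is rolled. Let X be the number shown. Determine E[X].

155/24

E[X | heads] = (7+9+1+5)/4 = 11/2.
E[X | tails] = (11+9+8)/3 = 28/3.
By the law of total expectation,
E[X] = (3/4)·(11/2) + (1/4)·(28/3) = 155/24.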